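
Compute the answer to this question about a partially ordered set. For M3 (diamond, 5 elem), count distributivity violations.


Distributive law: a ^ (b v c) = (a ^ b) v (a ^ c).
Check all 5^3 = 125 ordered triples (a,b,c).
  e.g. a=a1, b=a2, c=a3: lhs=a1 != rhs=0
  e.g. a=a1, b=a3, c=a2: lhs=a1 != rhs=0
Total violating triples: 6


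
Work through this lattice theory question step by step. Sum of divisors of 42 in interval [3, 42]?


Interval [3,42] in divisors of 42: [3, 6, 21, 42]
Sum = 72


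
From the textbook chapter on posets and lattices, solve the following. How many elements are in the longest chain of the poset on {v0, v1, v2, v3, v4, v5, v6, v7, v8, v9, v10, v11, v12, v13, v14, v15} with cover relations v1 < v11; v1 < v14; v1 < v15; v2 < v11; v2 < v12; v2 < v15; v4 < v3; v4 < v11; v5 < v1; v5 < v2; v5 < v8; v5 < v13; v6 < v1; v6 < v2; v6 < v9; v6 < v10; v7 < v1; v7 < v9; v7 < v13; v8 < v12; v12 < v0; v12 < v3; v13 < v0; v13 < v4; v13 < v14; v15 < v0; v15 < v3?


A chain is a totally ordered subset; we count the number of elements in a maximum chain.
Compute, for each element x, the size of the longest chain ending at x:
  v5: 1
  v6: 1
  v7: 1
  v8: 2
  v10: 2
  v2: 2
  ...
A maximum chain: v5 < v2 < v12 < v0
Number of elements in the longest chain: 4


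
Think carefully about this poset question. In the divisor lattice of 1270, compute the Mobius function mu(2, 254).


In a divisor lattice, mu(a,b) = mu(b/a) where mu is the classical Mobius function.
b/a = 254/2 = 127
Prime factorization of 127: primes [127]
127 is squarefree with 1 prime factor(s), so mu(127) = (-1)^1 = -1


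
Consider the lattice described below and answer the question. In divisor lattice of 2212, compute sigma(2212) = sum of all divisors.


sigma(n) = sum of divisors.
Divisors of 2212: [1, 2, 4, 7, 14, 28, 79, 158, 316, 553, 1106, 2212]
Sum = 4480


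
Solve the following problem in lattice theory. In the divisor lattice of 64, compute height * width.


Height = length of longest chain minus 1; width = size of largest antichain.
A maximum chain: 1 | 2 | 4 | 8 | 16 | 32 | 64  (height 6).
A maximum antichain: {1}  (width 1).
Product = 6 * 1 = 6


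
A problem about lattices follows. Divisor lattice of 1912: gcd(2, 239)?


Meet=gcd.
gcd(2,239)=1


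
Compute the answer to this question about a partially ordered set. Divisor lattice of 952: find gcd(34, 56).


In a divisor lattice, meet = gcd (greatest common divisor).
By Euclidean algorithm or factoring: gcd(34,56) = 2


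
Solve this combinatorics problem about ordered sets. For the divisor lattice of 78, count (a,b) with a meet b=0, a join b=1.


Complement pair (a,b): a meet b = bottom, a join b = top.
Here: gcd(a,b)=1 and lcm(a,b)=78, i.e. a*b=78 with a,b coprime.
Pairs found: (1,78), (2,39), (3,26), (6,13), ... (4 more)
Total ordered pairs: 8


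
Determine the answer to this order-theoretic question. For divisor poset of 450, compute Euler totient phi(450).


phi(n) = n * prod_{p|n} (1 - 1/p).
Prime divisors of 450: [2, 3, 5]
phi(450) = 450 * (1 - 1/2) * (1 - 1/3) * (1 - 1/5)
phi(450) = 120


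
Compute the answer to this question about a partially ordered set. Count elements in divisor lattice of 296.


Divisors of 296: [1, 2, 4, 8, 37, 74, 148, 296]
Count: 8


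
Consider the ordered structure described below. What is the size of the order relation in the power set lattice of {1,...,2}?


The order relation is {(a,b) : a <= b}, reflexive so it includes (a,a).
Examples: ({},{}), ({},{1,2}), ({},{1}), ({},{2}), ({1,2},{1,2}), ...
Total ordered pairs: 9


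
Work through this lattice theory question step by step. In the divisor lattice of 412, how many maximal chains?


A maximal chain goes from the minimum element to a maximal element via cover relations.
Counting all min-to-max paths in the cover graph.
Total maximal chains: 3


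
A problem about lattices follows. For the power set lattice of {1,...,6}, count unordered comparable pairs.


A comparable pair {a,b} has a < b or b < a in the order.
Count unordered pairs where one element is strictly below the other.
Examples: {{},{1}}, {{},{2}}, {{},{3}}, {{},{4}}, ...
Total comparable pairs: 665


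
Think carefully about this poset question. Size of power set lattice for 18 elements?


Power set = 2^n.
2^18 = 262144


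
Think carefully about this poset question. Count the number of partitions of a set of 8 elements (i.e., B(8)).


B(n) = number of set partitions of an n-element set.
B(n) satisfies the recurrence: B(n+1) = sum_k C(n,k)*B(k).
B(8) = 4140


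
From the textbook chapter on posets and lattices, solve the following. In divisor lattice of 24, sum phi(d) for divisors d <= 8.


Divisors of 24 up to 8: [1, 2, 3, 4, 6, 8]
phi values: [1, 1, 2, 2, 2, 4]
Sum = 12


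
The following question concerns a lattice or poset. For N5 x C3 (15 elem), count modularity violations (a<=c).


Modular law: if a <= c then a v (b ^ c) = (a v b) ^ c.
Check all triples (a,b,c) with a <= c among 15 elements.
  e.g. a=(a,0), b=(c,0), c=(b,0): lhs=(a,0) != rhs=(b,0)
  e.g. a=(a,0), b=(c,1), c=(b,0): lhs=(a,0) != rhs=(b,0)
Total violating triples: 18


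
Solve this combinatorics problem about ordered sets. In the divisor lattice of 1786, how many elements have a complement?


An element a is complemented if some b has a meet b = bottom, a join b = top.
a is complemented iff gcd(a, n/a)=1, i.e. a is a unitary divisor of 1786.
Complemented elements: 1, 2, 19, 38, 47, 94, ... (2 more)
Count: 8


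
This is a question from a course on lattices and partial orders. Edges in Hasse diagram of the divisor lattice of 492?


A cover relation a -< b holds when a < b with no c strictly between.
Cover relations:
  1 -< 2
  1 -< 3
  1 -< 41
  2 -< 4
  2 -< 6
  2 -< 82
  3 -< 6
  3 -< 123
  ...12 more
Total: 20


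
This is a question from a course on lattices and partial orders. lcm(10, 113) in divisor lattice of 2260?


Join=lcm.
gcd(10,113)=1
lcm=1130


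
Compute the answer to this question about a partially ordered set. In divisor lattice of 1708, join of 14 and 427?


In a divisor lattice, join = lcm (least common multiple).
gcd(14,427) = 7
lcm(14,427) = 14*427/gcd = 5978/7 = 854


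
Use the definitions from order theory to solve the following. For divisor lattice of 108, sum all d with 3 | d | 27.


Interval [3,27] in divisors of 108: [3, 9, 27]
Sum = 39


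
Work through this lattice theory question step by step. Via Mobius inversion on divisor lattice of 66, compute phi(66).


phi(n) = n * prod_{p|n} (1 - 1/p).
Prime divisors of 66: [2, 3, 11]
phi(66) = 66 * (1 - 1/2) * (1 - 1/3) * (1 - 1/11)
phi(66) = 20


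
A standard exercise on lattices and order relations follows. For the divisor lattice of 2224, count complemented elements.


An element a is complemented if some b has a meet b = bottom, a join b = top.
a is complemented iff gcd(a, n/a)=1, i.e. a is a unitary divisor of 2224.
Complemented elements: 1, 16, 139, 2224
Count: 4


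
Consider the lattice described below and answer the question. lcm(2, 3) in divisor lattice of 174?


Join=lcm.
gcd(2,3)=1
lcm=6


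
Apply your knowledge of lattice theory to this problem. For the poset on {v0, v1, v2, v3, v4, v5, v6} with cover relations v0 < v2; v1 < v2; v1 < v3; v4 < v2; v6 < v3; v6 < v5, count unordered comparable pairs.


A comparable pair {a,b} has a < b or b < a in the order.
Count unordered pairs where one element is strictly below the other.
Examples: {v0,v2}, {v1,v2}, {v1,v3}, {v2,v4}, ...
Total comparable pairs: 6


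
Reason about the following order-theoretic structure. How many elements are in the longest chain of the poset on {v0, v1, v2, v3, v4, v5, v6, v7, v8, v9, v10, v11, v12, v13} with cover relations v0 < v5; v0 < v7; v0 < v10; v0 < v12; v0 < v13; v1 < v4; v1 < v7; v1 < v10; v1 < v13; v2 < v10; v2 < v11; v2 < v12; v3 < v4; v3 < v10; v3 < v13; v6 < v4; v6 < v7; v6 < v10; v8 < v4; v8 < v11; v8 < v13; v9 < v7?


A chain is a totally ordered subset; we count the number of elements in a maximum chain.
Compute, for each element x, the size of the longest chain ending at x:
  v0: 1
  v1: 1
  v2: 1
  v3: 1
  v6: 1
  v8: 1
  ...
A maximum chain: v1 < v4
Number of elements in the longest chain: 2


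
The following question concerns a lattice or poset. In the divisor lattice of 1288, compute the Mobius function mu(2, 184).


In a divisor lattice, mu(a,b) = mu(b/a) where mu is the classical Mobius function.
b/a = 184/2 = 92
Prime factorization of 92: primes [2, 23]
92 is not squarefree, so mu(92) = 0


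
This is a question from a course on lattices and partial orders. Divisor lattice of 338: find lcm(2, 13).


In a divisor lattice, join = lcm (least common multiple).
gcd(2,13) = 1
lcm(2,13) = 2*13/gcd = 26/1 = 26


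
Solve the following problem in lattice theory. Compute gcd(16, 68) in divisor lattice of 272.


In a divisor lattice, meet = gcd (greatest common divisor).
By Euclidean algorithm or factoring: gcd(16,68) = 4


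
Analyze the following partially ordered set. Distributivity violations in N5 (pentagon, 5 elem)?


Distributive law: a ^ (b v c) = (a ^ b) v (a ^ c).
Check all 5^3 = 125 ordered triples (a,b,c).
  e.g. a=b, b=a, c=c: lhs=b != rhs=a
  e.g. a=b, b=c, c=a: lhs=b != rhs=a
Total violating triples: 2


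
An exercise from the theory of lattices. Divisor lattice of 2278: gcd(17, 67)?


Meet=gcd.
gcd(17,67)=1


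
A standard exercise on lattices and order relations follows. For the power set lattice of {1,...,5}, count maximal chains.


A maximal chain goes from the minimum element to a maximal element via cover relations.
Counting all min-to-max paths in the cover graph.
Total maximal chains: 120


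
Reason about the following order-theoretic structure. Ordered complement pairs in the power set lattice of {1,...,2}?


Complement pair (a,b): a meet b = bottom, a join b = top.
Here: A intersect B = {} and A union B = {1,...,2}.
Pairs found: ({},{1,2}), ({1},{2}), ({2},{1}), ({1,2},{})
Total ordered pairs: 4


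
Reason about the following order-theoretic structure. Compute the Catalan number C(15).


C(n) = C(2n, n) / (n+1).
C(30, 15) = 155117520
C(15) = 155117520 / 16 = 9694845


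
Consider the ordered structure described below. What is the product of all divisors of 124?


Divisors of 124: [1, 2, 4, 31, 62, 124]
Product = n^(d(n)/2) = 124^(6/2)
Product = 1906624


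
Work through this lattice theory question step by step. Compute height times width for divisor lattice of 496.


Height = length of longest chain minus 1; width = size of largest antichain.
A maximum chain: 1 | 31 | 62 | 124 | 248 | 496  (height 5).
A maximum antichain: {2, 31}  (width 2).
Product = 5 * 2 = 10


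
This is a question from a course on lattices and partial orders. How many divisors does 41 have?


Divisors of 41: [1, 41]
Count: 2


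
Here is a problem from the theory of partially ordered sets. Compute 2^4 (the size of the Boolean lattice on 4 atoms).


Power set = 2^n.
2^4 = 16


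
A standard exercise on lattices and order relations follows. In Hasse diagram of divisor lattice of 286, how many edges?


A cover relation a -< b holds when a < b with no c strictly between.
Cover relations:
  1 -< 2
  1 -< 11
  1 -< 13
  2 -< 22
  2 -< 26
  11 -< 22
  11 -< 143
  13 -< 26
  ...4 more
Total: 12


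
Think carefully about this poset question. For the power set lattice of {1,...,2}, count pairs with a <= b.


The order relation is {(a,b) : a <= b}, reflexive so it includes (a,a).
Examples: ({},{}), ({},{1,2}), ({},{1}), ({},{2}), ({1,2},{1,2}), ...
Total ordered pairs: 9


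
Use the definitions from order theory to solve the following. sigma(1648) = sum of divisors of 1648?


sigma(n) = sum of divisors.
Divisors of 1648: [1, 2, 4, 8, 16, 103, 206, 412, 824, 1648]
Sum = 3224


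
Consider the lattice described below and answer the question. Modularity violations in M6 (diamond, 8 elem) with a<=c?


Modular law: if a <= c then a v (b ^ c) = (a v b) ^ c.
Check all triples (a,b,c) with a <= c among 8 elements.
This lattice is modular (diamonds M_m and their chain-products are modular).
Total violating triples: 0


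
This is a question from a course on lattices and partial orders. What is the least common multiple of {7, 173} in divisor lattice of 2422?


In a divisor lattice, join = lcm (least common multiple).
Compute lcm iteratively: start with first element, then lcm(current, next).
Elements: [7, 173]
lcm(7,173) = 1211
Final lcm = 1211


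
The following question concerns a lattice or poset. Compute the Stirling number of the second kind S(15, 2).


S(n,k) = k*S(n-1,k) + S(n-1,k-1).
S(14,2) = 8191, S(14,1) = 1
S(15,2) = 2*8191 + 1 = 16382 + 1
S(15,2) = 16383


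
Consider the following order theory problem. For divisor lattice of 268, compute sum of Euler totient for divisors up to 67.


Divisors of 268 up to 67: [1, 2, 4, 67]
phi values: [1, 1, 2, 66]
Sum = 70


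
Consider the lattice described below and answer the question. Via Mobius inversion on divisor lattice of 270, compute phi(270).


phi(n) = n * prod_{p|n} (1 - 1/p).
Prime divisors of 270: [2, 3, 5]
phi(270) = 270 * (1 - 1/2) * (1 - 1/3) * (1 - 1/5)
phi(270) = 72


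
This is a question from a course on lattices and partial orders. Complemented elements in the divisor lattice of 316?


An element a is complemented if some b has a meet b = bottom, a join b = top.
a is complemented iff gcd(a, n/a)=1, i.e. a is a unitary divisor of 316.
Complemented elements: 1, 4, 79, 316
Count: 4


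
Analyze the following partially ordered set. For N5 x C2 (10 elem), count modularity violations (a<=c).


Modular law: if a <= c then a v (b ^ c) = (a v b) ^ c.
Check all triples (a,b,c) with a <= c among 10 elements.
  e.g. a=(a,0), b=(c,0), c=(b,0): lhs=(a,0) != rhs=(b,0)
  e.g. a=(a,0), b=(c,1), c=(b,0): lhs=(a,0) != rhs=(b,0)
Total violating triples: 6


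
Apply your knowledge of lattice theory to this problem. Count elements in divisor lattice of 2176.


Divisors of 2176: [1, 2, 4, 8, 16, 17, 32, 34, 64, 68, 128, 136, 272, 544, 1088, 2176]
Count: 16


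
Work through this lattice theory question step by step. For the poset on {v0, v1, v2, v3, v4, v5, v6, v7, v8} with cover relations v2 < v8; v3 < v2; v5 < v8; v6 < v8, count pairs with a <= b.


The order relation is {(a,b) : a <= b}, reflexive so it includes (a,a).
Examples: (v0,v0), (v1,v1), (v2,v2), (v2,v8), (v3,v2), ...
Total ordered pairs: 14


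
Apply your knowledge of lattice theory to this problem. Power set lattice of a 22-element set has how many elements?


Power set = 2^n.
2^22 = 4194304


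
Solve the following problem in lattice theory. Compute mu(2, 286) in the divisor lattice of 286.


In a divisor lattice, mu(a,b) = mu(b/a) where mu is the classical Mobius function.
b/a = 286/2 = 143
Prime factorization of 143: primes [11, 13]
143 is squarefree with 2 prime factor(s), so mu(143) = (-1)^2 = 1


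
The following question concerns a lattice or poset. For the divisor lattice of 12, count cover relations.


A cover relation a -< b holds when a < b with no c strictly between.
Cover relations:
  1 -< 2
  1 -< 3
  2 -< 4
  2 -< 6
  3 -< 6
  4 -< 12
  6 -< 12
Total: 7


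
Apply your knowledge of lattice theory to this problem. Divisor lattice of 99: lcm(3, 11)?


Join=lcm.
gcd(3,11)=1
lcm=33


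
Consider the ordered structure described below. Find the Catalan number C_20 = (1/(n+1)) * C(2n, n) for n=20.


C(n) = C(2n, n) / (n+1).
C(40, 20) = 137846528820
C(20) = 137846528820 / 21 = 6564120420


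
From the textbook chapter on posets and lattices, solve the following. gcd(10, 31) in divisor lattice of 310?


Meet=gcd.
gcd(10,31)=1


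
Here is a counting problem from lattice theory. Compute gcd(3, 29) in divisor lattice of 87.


In a divisor lattice, meet = gcd (greatest common divisor).
By Euclidean algorithm or factoring: gcd(3,29) = 1


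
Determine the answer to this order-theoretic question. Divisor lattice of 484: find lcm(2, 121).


In a divisor lattice, join = lcm (least common multiple).
gcd(2,121) = 1
lcm(2,121) = 2*121/gcd = 242/1 = 242


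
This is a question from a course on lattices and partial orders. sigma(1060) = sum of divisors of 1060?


sigma(n) = sum of divisors.
Divisors of 1060: [1, 2, 4, 5, 10, 20, 53, 106, 212, 265, 530, 1060]
Sum = 2268


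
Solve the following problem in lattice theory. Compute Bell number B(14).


B(n) = number of set partitions of an n-element set.
B(n) satisfies the recurrence: B(n+1) = sum_k C(n,k)*B(k).
B(14) = 190899322


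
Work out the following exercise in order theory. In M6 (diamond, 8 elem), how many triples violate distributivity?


Distributive law: a ^ (b v c) = (a ^ b) v (a ^ c).
Check all 8^3 = 512 ordered triples (a,b,c).
  e.g. a=a1, b=a2, c=a3: lhs=a1 != rhs=0
  e.g. a=a1, b=a2, c=a4: lhs=a1 != rhs=0
Total violating triples: 120


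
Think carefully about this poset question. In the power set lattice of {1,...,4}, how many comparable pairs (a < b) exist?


A comparable pair {a,b} has a < b or b < a in the order.
Count unordered pairs where one element is strictly below the other.
Examples: {{},{1}}, {{},{2}}, {{},{3}}, {{},{4}}, ...
Total comparable pairs: 65


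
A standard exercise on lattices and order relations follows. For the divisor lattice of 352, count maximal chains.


A maximal chain goes from the minimum element to a maximal element via cover relations.
Counting all min-to-max paths in the cover graph.
Total maximal chains: 6


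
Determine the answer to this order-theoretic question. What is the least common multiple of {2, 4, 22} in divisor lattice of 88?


In a divisor lattice, join = lcm (least common multiple).
Compute lcm iteratively: start with first element, then lcm(current, next).
Elements: [2, 4, 22]
lcm(2,4) = 4
lcm(4,22) = 44
Final lcm = 44


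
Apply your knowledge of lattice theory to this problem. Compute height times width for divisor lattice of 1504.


Height = length of longest chain minus 1; width = size of largest antichain.
A maximum chain: 1 | 47 | 94 | 188 | 376 | 752 | 1504  (height 6).
A maximum antichain: {2, 47}  (width 2).
Product = 6 * 2 = 12


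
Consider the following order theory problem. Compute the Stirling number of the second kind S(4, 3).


S(n,k) = k*S(n-1,k) + S(n-1,k-1).
S(3,3) = 1, S(3,2) = 3
S(4,3) = 3*1 + 3 = 3 + 3
S(4,3) = 6


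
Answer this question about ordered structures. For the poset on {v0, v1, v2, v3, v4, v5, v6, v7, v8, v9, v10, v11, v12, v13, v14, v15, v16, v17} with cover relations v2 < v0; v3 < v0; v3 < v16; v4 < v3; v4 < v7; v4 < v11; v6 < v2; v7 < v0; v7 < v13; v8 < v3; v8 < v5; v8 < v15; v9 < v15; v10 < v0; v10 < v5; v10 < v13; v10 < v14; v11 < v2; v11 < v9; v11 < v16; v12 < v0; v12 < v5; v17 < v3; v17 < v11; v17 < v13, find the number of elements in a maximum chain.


A chain is a totally ordered subset; we count the number of elements in a maximum chain.
Compute, for each element x, the size of the longest chain ending at x:
  v1: 1
  v4: 1
  v6: 1
  v8: 1
  v10: 1
  v12: 1
  ...
A maximum chain: v4 < v11 < v2 < v0
Number of elements in the longest chain: 4


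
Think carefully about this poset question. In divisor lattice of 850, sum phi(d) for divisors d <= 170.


Divisors of 850 up to 170: [1, 2, 5, 10, 17, 25, 34, 50, 85, 170]
phi values: [1, 1, 4, 4, 16, 20, 16, 20, 64, 64]
Sum = 210


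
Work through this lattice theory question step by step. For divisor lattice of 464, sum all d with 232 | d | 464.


Interval [232,464] in divisors of 464: [232, 464]
Sum = 696


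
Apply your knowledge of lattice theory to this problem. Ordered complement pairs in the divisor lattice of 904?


Complement pair (a,b): a meet b = bottom, a join b = top.
Here: gcd(a,b)=1 and lcm(a,b)=904, i.e. a*b=904 with a,b coprime.
Pairs found: (1,904), (8,113), (113,8), (904,1)
Total ordered pairs: 4


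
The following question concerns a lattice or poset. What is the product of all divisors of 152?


Divisors of 152: [1, 2, 4, 8, 19, 38, 76, 152]
Product = n^(d(n)/2) = 152^(8/2)
Product = 533794816


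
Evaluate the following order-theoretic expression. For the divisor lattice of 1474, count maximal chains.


A maximal chain goes from the minimum element to a maximal element via cover relations.
Counting all min-to-max paths in the cover graph.
Total maximal chains: 6


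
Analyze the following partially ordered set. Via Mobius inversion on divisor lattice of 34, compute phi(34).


phi(n) = n * prod_{p|n} (1 - 1/p).
Prime divisors of 34: [2, 17]
phi(34) = 34 * (1 - 1/2) * (1 - 1/17)
phi(34) = 16


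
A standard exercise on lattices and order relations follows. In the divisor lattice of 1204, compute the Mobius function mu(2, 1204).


In a divisor lattice, mu(a,b) = mu(b/a) where mu is the classical Mobius function.
b/a = 1204/2 = 602
Prime factorization of 602: primes [2, 7, 43]
602 is squarefree with 3 prime factor(s), so mu(602) = (-1)^3 = -1


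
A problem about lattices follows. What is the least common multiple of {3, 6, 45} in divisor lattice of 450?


In a divisor lattice, join = lcm (least common multiple).
Compute lcm iteratively: start with first element, then lcm(current, next).
Elements: [3, 6, 45]
lcm(3,6) = 6
lcm(6,45) = 90
Final lcm = 90


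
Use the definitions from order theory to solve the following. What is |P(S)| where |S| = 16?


Power set = 2^n.
2^16 = 65536


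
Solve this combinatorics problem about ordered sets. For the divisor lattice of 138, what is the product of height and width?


Height = length of longest chain minus 1; width = size of largest antichain.
A maximum chain: 1 | 23 | 69 | 138  (height 3).
A maximum antichain: {2, 3, 23}  (width 3).
Product = 3 * 3 = 9


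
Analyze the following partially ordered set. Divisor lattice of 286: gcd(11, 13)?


Meet=gcd.
gcd(11,13)=1


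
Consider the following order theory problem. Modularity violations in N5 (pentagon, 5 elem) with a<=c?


Modular law: if a <= c then a v (b ^ c) = (a v b) ^ c.
Check all triples (a,b,c) with a <= c among 5 elements.
  e.g. a=a, b=c, c=b: lhs=a != rhs=b
Total violating triples: 1


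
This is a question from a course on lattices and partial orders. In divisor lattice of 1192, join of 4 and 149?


In a divisor lattice, join = lcm (least common multiple).
gcd(4,149) = 1
lcm(4,149) = 4*149/gcd = 596/1 = 596


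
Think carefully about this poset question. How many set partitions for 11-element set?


B(n) = number of set partitions of an n-element set.
B(n) satisfies the recurrence: B(n+1) = sum_k C(n,k)*B(k).
B(11) = 678570


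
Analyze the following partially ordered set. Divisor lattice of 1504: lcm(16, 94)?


Join=lcm.
gcd(16,94)=2
lcm=752


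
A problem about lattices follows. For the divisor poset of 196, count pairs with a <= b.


The order relation is {(a,b) : a <= b}, reflexive so it includes (a,a).
Examples: (1,1), (1,14), (1,196), (1,2), (1,28), ...
Total ordered pairs: 36


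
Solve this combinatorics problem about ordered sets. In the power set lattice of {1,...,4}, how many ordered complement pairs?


Complement pair (a,b): a meet b = bottom, a join b = top.
Here: A intersect B = {} and A union B = {1,...,4}.
Pairs found: ({},{1,2,3,4}), ({1},{2,3,4}), ({2},{1,3,4}), ({3},{1,2,4}), ... (12 more)
Total ordered pairs: 16


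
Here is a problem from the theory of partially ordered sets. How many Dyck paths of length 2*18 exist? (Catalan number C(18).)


C(n) = C(2n, n) / (n+1).
C(36, 18) = 9075135300
C(18) = 9075135300 / 19 = 477638700


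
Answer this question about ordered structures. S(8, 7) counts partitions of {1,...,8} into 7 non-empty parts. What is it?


S(n,k) = k*S(n-1,k) + S(n-1,k-1).
S(7,7) = 1, S(7,6) = 21
S(8,7) = 7*1 + 21 = 7 + 21
S(8,7) = 28


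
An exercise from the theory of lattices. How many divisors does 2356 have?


Divisors of 2356: [1, 2, 4, 19, 31, 38, 62, 76, 124, 589, 1178, 2356]
Count: 12


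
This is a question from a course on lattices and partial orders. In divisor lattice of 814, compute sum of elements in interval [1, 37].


Interval [1,37] in divisors of 814: [1, 37]
Sum = 38


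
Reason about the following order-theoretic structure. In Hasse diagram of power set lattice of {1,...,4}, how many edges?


A cover relation a -< b holds when a < b with no c strictly between.
Cover relations:
  {} -< {1}
  {} -< {2}
  {} -< {3}
  {} -< {4}
  {1} -< {1,2}
  {1} -< {1,3}
  {1} -< {1,4}
  {2} -< {1,2}
  ...24 more
Total: 32


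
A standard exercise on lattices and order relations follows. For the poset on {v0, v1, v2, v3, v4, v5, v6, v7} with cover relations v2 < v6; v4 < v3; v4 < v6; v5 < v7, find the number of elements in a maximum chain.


A chain is a totally ordered subset; we count the number of elements in a maximum chain.
Compute, for each element x, the size of the longest chain ending at x:
  v0: 1
  v1: 1
  v2: 1
  v4: 1
  v5: 1
  v3: 2
  ...
A maximum chain: v4 < v3
Number of elements in the longest chain: 2


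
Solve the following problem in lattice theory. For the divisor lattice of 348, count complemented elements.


An element a is complemented if some b has a meet b = bottom, a join b = top.
a is complemented iff gcd(a, n/a)=1, i.e. a is a unitary divisor of 348.
Complemented elements: 1, 3, 4, 12, 29, 87, ... (2 more)
Count: 8


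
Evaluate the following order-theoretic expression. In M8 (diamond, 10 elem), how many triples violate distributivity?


Distributive law: a ^ (b v c) = (a ^ b) v (a ^ c).
Check all 10^3 = 1000 ordered triples (a,b,c).
  e.g. a=a1, b=a2, c=a3: lhs=a1 != rhs=0
  e.g. a=a1, b=a2, c=a4: lhs=a1 != rhs=0
Total violating triples: 336


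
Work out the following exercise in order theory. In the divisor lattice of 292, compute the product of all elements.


Divisors of 292: [1, 2, 4, 73, 146, 292]
Product = n^(d(n)/2) = 292^(6/2)
Product = 24897088


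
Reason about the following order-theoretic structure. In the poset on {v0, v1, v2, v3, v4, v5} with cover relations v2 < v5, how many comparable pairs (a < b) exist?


A comparable pair {a,b} has a < b or b < a in the order.
Count unordered pairs where one element is strictly below the other.
Examples: {v2,v5}
Total comparable pairs: 1


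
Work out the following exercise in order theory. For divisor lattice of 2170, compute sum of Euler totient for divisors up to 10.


Divisors of 2170 up to 10: [1, 2, 5, 7, 10]
phi values: [1, 1, 4, 6, 4]
Sum = 16


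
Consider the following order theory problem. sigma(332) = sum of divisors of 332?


sigma(n) = sum of divisors.
Divisors of 332: [1, 2, 4, 83, 166, 332]
Sum = 588


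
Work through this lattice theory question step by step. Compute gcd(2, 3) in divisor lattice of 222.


In a divisor lattice, meet = gcd (greatest common divisor).
By Euclidean algorithm or factoring: gcd(2,3) = 1


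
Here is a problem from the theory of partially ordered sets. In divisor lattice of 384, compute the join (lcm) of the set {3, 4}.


In a divisor lattice, join = lcm (least common multiple).
Compute lcm iteratively: start with first element, then lcm(current, next).
Elements: [3, 4]
lcm(3,4) = 12
Final lcm = 12


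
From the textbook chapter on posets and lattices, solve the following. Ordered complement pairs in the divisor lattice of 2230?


Complement pair (a,b): a meet b = bottom, a join b = top.
Here: gcd(a,b)=1 and lcm(a,b)=2230, i.e. a*b=2230 with a,b coprime.
Pairs found: (1,2230), (2,1115), (5,446), (10,223), ... (4 more)
Total ordered pairs: 8


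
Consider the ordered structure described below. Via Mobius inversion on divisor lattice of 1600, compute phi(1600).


phi(n) = n * prod_{p|n} (1 - 1/p).
Prime divisors of 1600: [2, 5]
phi(1600) = 1600 * (1 - 1/2) * (1 - 1/5)
phi(1600) = 640


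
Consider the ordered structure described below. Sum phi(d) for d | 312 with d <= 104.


Divisors of 312 up to 104: [1, 2, 3, 4, 6, 8, 12, 13, 24, 26, 39, 52, 78, 104]
phi values: [1, 1, 2, 2, 2, 4, 4, 12, 8, 12, 24, 24, 24, 48]
Sum = 168


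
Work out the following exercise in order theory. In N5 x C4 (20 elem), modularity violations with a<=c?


Modular law: if a <= c then a v (b ^ c) = (a v b) ^ c.
Check all triples (a,b,c) with a <= c among 20 elements.
  e.g. a=(a,0), b=(c,0), c=(b,0): lhs=(a,0) != rhs=(b,0)
  e.g. a=(a,0), b=(c,1), c=(b,0): lhs=(a,0) != rhs=(b,0)
Total violating triples: 40


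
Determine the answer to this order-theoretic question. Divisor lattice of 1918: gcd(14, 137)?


Meet=gcd.
gcd(14,137)=1


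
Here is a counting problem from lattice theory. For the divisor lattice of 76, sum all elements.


sigma(n) = sum of divisors.
Divisors of 76: [1, 2, 4, 19, 38, 76]
Sum = 140


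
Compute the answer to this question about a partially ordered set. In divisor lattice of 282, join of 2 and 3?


In a divisor lattice, join = lcm (least common multiple).
gcd(2,3) = 1
lcm(2,3) = 2*3/gcd = 6/1 = 6


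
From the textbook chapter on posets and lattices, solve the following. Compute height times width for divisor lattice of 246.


Height = length of longest chain minus 1; width = size of largest antichain.
A maximum chain: 1 | 41 | 123 | 246  (height 3).
A maximum antichain: {2, 3, 41}  (width 3).
Product = 3 * 3 = 9


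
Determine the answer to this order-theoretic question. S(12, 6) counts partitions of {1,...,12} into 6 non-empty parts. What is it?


S(n,k) = k*S(n-1,k) + S(n-1,k-1).
S(11,6) = 179487, S(11,5) = 246730
S(12,6) = 6*179487 + 246730 = 1076922 + 246730
S(12,6) = 1323652


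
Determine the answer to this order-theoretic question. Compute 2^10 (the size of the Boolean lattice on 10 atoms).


Power set = 2^n.
2^10 = 1024


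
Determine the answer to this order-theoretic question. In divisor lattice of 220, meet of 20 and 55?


In a divisor lattice, meet = gcd (greatest common divisor).
By Euclidean algorithm or factoring: gcd(20,55) = 5


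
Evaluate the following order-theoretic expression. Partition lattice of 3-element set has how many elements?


B(n) = number of set partitions of an n-element set.
B(n) satisfies the recurrence: B(n+1) = sum_k C(n,k)*B(k).
B(3) = 5


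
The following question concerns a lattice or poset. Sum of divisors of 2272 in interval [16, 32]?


Interval [16,32] in divisors of 2272: [16, 32]
Sum = 48


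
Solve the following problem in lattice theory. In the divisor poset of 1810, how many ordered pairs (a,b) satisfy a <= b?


The order relation is {(a,b) : a <= b}, reflexive so it includes (a,a).
Examples: (1,1), (1,10), (1,181), (1,1810), (1,2), ...
Total ordered pairs: 27


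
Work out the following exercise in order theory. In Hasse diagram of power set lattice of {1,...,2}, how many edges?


A cover relation a -< b holds when a < b with no c strictly between.
Cover relations:
  {} -< {1}
  {} -< {2}
  {1} -< {1,2}
  {2} -< {1,2}
Total: 4


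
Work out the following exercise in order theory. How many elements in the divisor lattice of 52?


Divisors of 52: [1, 2, 4, 13, 26, 52]
Count: 6


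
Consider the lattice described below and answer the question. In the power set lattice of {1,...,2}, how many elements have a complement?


An element a is complemented if some b has a meet b = bottom, a join b = top.
every subset A has complement S\A, so all elements are complemented.
Complemented elements: {}, {1}, {2}, {1,2}
Count: 4


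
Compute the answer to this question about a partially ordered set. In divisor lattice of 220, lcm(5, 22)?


Join=lcm.
gcd(5,22)=1
lcm=110


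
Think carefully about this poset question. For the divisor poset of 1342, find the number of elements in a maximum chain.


A chain is a totally ordered subset; we count the number of elements in a maximum chain.
Compute, for each element x, the size of the longest chain ending at x:
  1: 1
  2: 2
  11: 2
  61: 2
  22: 3
  122: 3
  ...
A maximum chain: 1 < 2 < 22 < 1342
Number of elements in the longest chain: 4


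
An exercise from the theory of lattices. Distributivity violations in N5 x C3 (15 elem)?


Distributive law: a ^ (b v c) = (a ^ b) v (a ^ c).
Check all 15^3 = 3375 ordered triples (a,b,c).
  e.g. a=(b,0), b=(a,0), c=(c,0): lhs=(b,0) != rhs=(a,0)
  e.g. a=(b,0), b=(a,0), c=(c,1): lhs=(b,0) != rhs=(a,0)
Total violating triples: 54


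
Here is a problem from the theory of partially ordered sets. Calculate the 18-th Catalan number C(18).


C(n) = C(2n, n) / (n+1).
C(36, 18) = 9075135300
C(18) = 9075135300 / 19 = 477638700


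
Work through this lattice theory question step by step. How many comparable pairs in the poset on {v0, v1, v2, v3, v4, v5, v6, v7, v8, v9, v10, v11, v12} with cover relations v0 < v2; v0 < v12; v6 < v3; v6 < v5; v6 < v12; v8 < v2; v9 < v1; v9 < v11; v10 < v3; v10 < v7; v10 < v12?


A comparable pair {a,b} has a < b or b < a in the order.
Count unordered pairs where one element is strictly below the other.
Examples: {v0,v2}, {v0,v12}, {v1,v9}, {v2,v8}, ...
Total comparable pairs: 11


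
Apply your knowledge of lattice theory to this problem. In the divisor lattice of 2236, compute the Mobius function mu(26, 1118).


In a divisor lattice, mu(a,b) = mu(b/a) where mu is the classical Mobius function.
b/a = 1118/26 = 43
Prime factorization of 43: primes [43]
43 is squarefree with 1 prime factor(s), so mu(43) = (-1)^1 = -1


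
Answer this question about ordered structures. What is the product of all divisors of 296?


Divisors of 296: [1, 2, 4, 8, 37, 74, 148, 296]
Product = n^(d(n)/2) = 296^(8/2)
Product = 7676563456


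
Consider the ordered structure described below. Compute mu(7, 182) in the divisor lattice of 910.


In a divisor lattice, mu(a,b) = mu(b/a) where mu is the classical Mobius function.
b/a = 182/7 = 26
Prime factorization of 26: primes [2, 13]
26 is squarefree with 2 prime factor(s), so mu(26) = (-1)^2 = 1


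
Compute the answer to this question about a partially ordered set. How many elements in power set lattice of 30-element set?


Power set = 2^n.
2^30 = 1073741824


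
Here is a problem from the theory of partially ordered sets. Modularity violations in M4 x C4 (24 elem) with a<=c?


Modular law: if a <= c then a v (b ^ c) = (a v b) ^ c.
Check all triples (a,b,c) with a <= c among 24 elements.
This lattice is modular (diamonds M_m and their chain-products are modular).
Total violating triples: 0


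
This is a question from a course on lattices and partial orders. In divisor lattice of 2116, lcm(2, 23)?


Join=lcm.
gcd(2,23)=1
lcm=46


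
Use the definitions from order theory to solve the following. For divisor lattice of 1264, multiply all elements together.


Divisors of 1264: [1, 2, 4, 8, 16, 79, 158, 316, 632, 1264]
Product = n^(d(n)/2) = 1264^(10/2)
Product = 3226527490637824


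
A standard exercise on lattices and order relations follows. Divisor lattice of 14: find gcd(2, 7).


In a divisor lattice, meet = gcd (greatest common divisor).
By Euclidean algorithm or factoring: gcd(2,7) = 1


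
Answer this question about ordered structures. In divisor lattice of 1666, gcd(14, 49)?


Meet=gcd.
gcd(14,49)=7


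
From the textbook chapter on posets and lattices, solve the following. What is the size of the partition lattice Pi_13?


B(n) = number of set partitions of an n-element set.
B(n) satisfies the recurrence: B(n+1) = sum_k C(n,k)*B(k).
B(13) = 27644437


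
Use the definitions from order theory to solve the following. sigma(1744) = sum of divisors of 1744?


sigma(n) = sum of divisors.
Divisors of 1744: [1, 2, 4, 8, 16, 109, 218, 436, 872, 1744]
Sum = 3410


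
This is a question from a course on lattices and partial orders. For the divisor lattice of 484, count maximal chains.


A maximal chain goes from the minimum element to a maximal element via cover relations.
Counting all min-to-max paths in the cover graph.
Total maximal chains: 6


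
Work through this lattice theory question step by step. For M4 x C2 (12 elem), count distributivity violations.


Distributive law: a ^ (b v c) = (a ^ b) v (a ^ c).
Check all 12^3 = 1728 ordered triples (a,b,c).
  e.g. a=(a1,0), b=(a2,0), c=(a3,0): lhs=(a1,0) != rhs=(0,0)
  e.g. a=(a1,0), b=(a2,0), c=(a3,1): lhs=(a1,0) != rhs=(0,0)
Total violating triples: 192


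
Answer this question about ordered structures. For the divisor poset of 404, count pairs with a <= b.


The order relation is {(a,b) : a <= b}, reflexive so it includes (a,a).
Examples: (1,1), (1,101), (1,2), (1,202), (1,4), ...
Total ordered pairs: 18


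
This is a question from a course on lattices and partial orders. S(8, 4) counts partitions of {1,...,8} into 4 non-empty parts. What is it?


S(n,k) = k*S(n-1,k) + S(n-1,k-1).
S(7,4) = 350, S(7,3) = 301
S(8,4) = 4*350 + 301 = 1400 + 301
S(8,4) = 1701


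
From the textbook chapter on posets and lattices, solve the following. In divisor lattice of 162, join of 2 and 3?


In a divisor lattice, join = lcm (least common multiple).
gcd(2,3) = 1
lcm(2,3) = 2*3/gcd = 6/1 = 6


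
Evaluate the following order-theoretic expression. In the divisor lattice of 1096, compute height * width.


Height = length of longest chain minus 1; width = size of largest antichain.
A maximum chain: 1 | 137 | 274 | 548 | 1096  (height 4).
A maximum antichain: {2, 137}  (width 2).
Product = 4 * 2 = 8


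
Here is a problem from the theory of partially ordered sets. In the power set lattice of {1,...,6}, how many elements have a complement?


An element a is complemented if some b has a meet b = bottom, a join b = top.
every subset A has complement S\A, so all elements are complemented.
Complemented elements: {}, {1}, {2}, {3}, {4}, {5}, ... (58 more)
Count: 64


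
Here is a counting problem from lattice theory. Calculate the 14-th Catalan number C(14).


C(n) = C(2n, n) / (n+1).
C(28, 14) = 40116600
C(14) = 40116600 / 15 = 2674440


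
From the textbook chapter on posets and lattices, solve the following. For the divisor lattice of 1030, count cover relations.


A cover relation a -< b holds when a < b with no c strictly between.
Cover relations:
  1 -< 2
  1 -< 5
  1 -< 103
  2 -< 10
  2 -< 206
  5 -< 10
  5 -< 515
  10 -< 1030
  ...4 more
Total: 12


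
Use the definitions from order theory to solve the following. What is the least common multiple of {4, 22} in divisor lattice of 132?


In a divisor lattice, join = lcm (least common multiple).
Compute lcm iteratively: start with first element, then lcm(current, next).
Elements: [4, 22]
lcm(4,22) = 44
Final lcm = 44


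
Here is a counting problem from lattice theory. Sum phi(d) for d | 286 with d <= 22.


Divisors of 286 up to 22: [1, 2, 11, 13, 22]
phi values: [1, 1, 10, 12, 10]
Sum = 34


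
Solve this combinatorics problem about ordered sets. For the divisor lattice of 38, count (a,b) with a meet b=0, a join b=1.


Complement pair (a,b): a meet b = bottom, a join b = top.
Here: gcd(a,b)=1 and lcm(a,b)=38, i.e. a*b=38 with a,b coprime.
Pairs found: (1,38), (2,19), (19,2), (38,1)
Total ordered pairs: 4


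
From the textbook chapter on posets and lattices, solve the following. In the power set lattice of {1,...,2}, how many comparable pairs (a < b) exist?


A comparable pair {a,b} has a < b or b < a in the order.
Count unordered pairs where one element is strictly below the other.
Examples: {{},{1}}, {{},{2}}, {{},{1,2}}, {{1},{1,2}}, ...
Total comparable pairs: 5


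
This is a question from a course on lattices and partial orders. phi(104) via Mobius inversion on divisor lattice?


phi(n) = n * prod_{p|n} (1 - 1/p).
Prime divisors of 104: [2, 13]
phi(104) = 104 * (1 - 1/2) * (1 - 1/13)
phi(104) = 48
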